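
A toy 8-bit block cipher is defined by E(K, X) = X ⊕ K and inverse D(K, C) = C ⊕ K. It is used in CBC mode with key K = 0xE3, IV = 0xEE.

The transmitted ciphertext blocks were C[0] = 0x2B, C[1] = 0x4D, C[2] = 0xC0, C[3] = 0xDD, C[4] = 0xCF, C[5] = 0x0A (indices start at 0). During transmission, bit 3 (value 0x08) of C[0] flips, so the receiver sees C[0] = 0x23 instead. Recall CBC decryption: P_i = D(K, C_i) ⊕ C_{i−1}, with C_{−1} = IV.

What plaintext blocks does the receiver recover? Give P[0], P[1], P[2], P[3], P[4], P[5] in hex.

Only C[0] changed, to 0x23. In CBC, a change in C_i garbles P_i and flips the same bit in P_{i+1}. Decrypting the received ciphertext:
P[0]: D(K, 0x23) = 0xC0; 0xC0 ⊕ 0xEE = 0x2E.
P[1]: D(K, 0x4D) = 0xAE; 0xAE ⊕ 0x23 = 0x8D.
P[2]: D(K, 0xC0) = 0x23; 0x23 ⊕ 0x4D = 0x6E.
P[3]: D(K, 0xDD) = 0x3E; 0x3E ⊕ 0xC0 = 0xFE.
P[4]: D(K, 0xCF) = 0x2C; 0x2C ⊕ 0xDD = 0xF1.
P[5]: D(K, 0x0A) = 0xE9; 0xE9 ⊕ 0xCF = 0x26.
Blocks that differ from the original plaintext: P[0], P[1].

P[0] = 0x2E, P[1] = 0x8D, P[2] = 0x6E, P[3] = 0xFE, P[4] = 0xF1, P[5] = 0x26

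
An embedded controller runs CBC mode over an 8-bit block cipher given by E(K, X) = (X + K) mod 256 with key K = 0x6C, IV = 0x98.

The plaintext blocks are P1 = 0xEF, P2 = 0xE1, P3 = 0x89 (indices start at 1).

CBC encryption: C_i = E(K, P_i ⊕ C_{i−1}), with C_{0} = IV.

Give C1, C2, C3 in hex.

C1 = 0xE3, C2 = 0x6E, C3 = 0x53

C1: P1 ⊕ 0x98 = 0x77; E(K, 0x77) = 0xE3.
C2: P2 ⊕ 0xE3 = 0x02; E(K, 0x02) = 0x6E.
C3: P3 ⊕ 0x6E = 0xE7; E(K, 0xE7) = 0x53.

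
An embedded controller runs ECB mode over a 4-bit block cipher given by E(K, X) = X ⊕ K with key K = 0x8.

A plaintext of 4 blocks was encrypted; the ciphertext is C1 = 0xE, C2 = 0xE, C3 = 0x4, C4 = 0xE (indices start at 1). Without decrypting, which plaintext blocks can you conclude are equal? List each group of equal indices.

ECB encrypts each block independently with the same key, so equal ciphertext blocks imply equal plaintext blocks.
C1 = C2 = C4 = 0xE, so P1 = P2 = P4.

P1 = P2 = P4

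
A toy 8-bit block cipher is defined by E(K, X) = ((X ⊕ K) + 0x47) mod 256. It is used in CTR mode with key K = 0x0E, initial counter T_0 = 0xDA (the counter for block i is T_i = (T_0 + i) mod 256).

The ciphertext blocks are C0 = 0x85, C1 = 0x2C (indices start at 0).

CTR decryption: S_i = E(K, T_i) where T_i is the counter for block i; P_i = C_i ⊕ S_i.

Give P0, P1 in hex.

P0 = 0x9E, P1 = 0x30

P0: T = 0xDA, S = E(K, T) = 0x1B; 0x85 ⊕ 0x1B = 0x9E.
P1: T = 0xDB, S = E(K, T) = 0x1C; 0x2C ⊕ 0x1C = 0x30.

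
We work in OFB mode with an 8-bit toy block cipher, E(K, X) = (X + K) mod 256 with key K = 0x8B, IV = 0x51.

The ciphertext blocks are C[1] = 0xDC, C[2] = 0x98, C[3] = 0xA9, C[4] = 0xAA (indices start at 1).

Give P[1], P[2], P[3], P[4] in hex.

P[1] = 0x00, P[2] = 0xFF, P[3] = 0x5B, P[4] = 0xD7

OFB decryption: S_i = E(K, S_{i−1}) with S_{0} = IV; P_i = C_i ⊕ S_i.
P[1]: S = E(K, 0x51) = 0xDC; 0xDC ⊕ 0xDC = 0x00.
P[2]: S = E(K, 0xDC) = 0x67; 0x98 ⊕ 0x67 = 0xFF.
P[3]: S = E(K, 0x67) = 0xF2; 0xA9 ⊕ 0xF2 = 0x5B.
P[4]: S = E(K, 0xF2) = 0x7D; 0xAA ⊕ 0x7D = 0xD7.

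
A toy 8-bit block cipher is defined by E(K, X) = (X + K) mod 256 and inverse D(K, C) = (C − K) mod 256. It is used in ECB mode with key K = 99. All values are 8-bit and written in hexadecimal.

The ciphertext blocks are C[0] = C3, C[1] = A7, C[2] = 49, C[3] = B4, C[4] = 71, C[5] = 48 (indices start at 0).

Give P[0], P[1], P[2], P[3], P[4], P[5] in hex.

ECB decryption: P_i = D(K, C_i).
P[0]: D(K, C3) = 2A.
P[1]: D(K, A7) = 0E.
P[2]: D(K, 49) = B0.
P[3]: D(K, B4) = 1B.
P[4]: D(K, 71) = D8.
P[5]: D(K, 48) = AF.

P[0] = 2A, P[1] = 0E, P[2] = B0, P[3] = 1B, P[4] = D8, P[5] = AF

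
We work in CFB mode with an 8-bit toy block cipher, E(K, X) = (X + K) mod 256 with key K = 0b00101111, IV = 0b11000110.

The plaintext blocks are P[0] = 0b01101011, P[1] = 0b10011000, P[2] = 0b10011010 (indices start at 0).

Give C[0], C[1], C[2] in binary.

CFB encryption: C_i = P_i ⊕ E(K, C_{i−1}), with C_{−1} = IV.
C[0]: E(K, 0b11000110) = 0b11110101; 0b01101011 ⊕ 0b11110101 = 0b10011110.
C[1]: E(K, 0b10011110) = 0b11001101; 0b10011000 ⊕ 0b11001101 = 0b01010101.
C[2]: E(K, 0b01010101) = 0b10000100; 0b10011010 ⊕ 0b10000100 = 0b00011110.

C[0] = 0b10011110, C[1] = 0b01010101, C[2] = 0b00011110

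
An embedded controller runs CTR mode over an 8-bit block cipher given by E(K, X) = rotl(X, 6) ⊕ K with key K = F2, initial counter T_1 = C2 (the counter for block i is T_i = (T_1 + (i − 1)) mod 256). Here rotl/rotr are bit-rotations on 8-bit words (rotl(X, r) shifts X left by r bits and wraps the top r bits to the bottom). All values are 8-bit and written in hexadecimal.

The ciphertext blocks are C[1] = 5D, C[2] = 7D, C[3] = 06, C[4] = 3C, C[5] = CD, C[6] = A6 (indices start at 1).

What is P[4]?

P[4] = BF

CTR decryption: S_i = E(K, T_i) where T_i is the counter for block i; P_i = C_i ⊕ S_i.
P[4]: T = C5, S = E(K, T) = 83; 3C ⊕ 83 = BF.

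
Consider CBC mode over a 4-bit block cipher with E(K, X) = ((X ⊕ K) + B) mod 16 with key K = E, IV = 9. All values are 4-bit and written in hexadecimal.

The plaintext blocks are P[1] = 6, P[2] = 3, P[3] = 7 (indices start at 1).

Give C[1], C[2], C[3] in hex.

CBC encryption: C_i = E(K, P_i ⊕ C_{i−1}), with C_{0} = IV.
C[1]: P[1] ⊕ 9 = F; E(K, F) = C.
C[2]: P[2] ⊕ C = F; E(K, F) = C.
C[3]: P[3] ⊕ C = B; E(K, B) = 0.

C[1] = C, C[2] = C, C[3] = 0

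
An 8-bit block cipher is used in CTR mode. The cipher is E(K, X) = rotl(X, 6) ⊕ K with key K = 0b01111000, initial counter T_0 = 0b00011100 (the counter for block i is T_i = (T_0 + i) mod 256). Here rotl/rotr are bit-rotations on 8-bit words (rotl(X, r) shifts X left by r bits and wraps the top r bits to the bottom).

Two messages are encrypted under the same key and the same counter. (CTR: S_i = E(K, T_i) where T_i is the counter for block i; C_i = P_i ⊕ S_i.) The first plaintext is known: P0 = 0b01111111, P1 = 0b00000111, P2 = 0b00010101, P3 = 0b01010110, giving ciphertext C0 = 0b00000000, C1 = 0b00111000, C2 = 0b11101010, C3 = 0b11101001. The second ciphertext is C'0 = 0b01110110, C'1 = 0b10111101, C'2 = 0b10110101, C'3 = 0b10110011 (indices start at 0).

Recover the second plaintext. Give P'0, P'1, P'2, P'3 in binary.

In CTR with a reused counter, both messages share the same keystream S_i, so C_i ⊕ C'_i = P_i ⊕ P'_i and thus P'_i = P_i ⊕ C_i ⊕ C'_i.
P'0: 0b01111111 ⊕ 0b00000000 ⊕ 0b01110110 = 0b00001001.
P'1: 0b00000111 ⊕ 0b00111000 ⊕ 0b10111101 = 0b10000010.
P'2: 0b00010101 ⊕ 0b11101010 ⊕ 0b10110101 = 0b01001010.
P'3: 0b01010110 ⊕ 0b11101001 ⊕ 0b10110011 = 0b00001100.

P'0 = 0b00001001, P'1 = 0b10000010, P'2 = 0b01001010, P'3 = 0b00001100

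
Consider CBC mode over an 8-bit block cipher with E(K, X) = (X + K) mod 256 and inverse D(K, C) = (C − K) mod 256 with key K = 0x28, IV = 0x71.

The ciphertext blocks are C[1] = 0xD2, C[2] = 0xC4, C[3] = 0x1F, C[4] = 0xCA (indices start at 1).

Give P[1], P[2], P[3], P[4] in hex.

CBC decryption: P_i = D(K, C_i) ⊕ C_{i−1}, with C_{0} = IV.
P[1]: D(K, 0xD2) = 0xAA; 0xAA ⊕ 0x71 = 0xDB.
P[2]: D(K, 0xC4) = 0x9C; 0x9C ⊕ 0xD2 = 0x4E.
P[3]: D(K, 0x1F) = 0xF7; 0xF7 ⊕ 0xC4 = 0x33.
P[4]: D(K, 0xCA) = 0xA2; 0xA2 ⊕ 0x1F = 0xBD.

P[1] = 0xDB, P[2] = 0x4E, P[3] = 0x33, P[4] = 0xBD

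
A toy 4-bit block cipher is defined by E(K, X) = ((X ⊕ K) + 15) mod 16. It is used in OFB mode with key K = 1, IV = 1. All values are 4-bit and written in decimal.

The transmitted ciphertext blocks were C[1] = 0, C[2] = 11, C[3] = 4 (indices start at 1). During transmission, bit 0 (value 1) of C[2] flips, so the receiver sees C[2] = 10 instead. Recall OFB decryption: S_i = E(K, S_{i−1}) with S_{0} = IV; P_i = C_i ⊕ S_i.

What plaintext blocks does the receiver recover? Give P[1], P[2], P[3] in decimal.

Only C[2] changed, to 10. In OFB, a change in C_i flips the same bit in P_i only; the keystream is unaffected. Decrypting the received ciphertext:
P[1]: S = E(K, 1) = 15; 0 ⊕ 15 = 15.
P[2]: S = E(K, 15) = 13; 10 ⊕ 13 = 7.
P[3]: S = E(K, 13) = 11; 4 ⊕ 11 = 15.
Blocks that differ from the original plaintext: P[2].

P[1] = 15, P[2] = 7, P[3] = 15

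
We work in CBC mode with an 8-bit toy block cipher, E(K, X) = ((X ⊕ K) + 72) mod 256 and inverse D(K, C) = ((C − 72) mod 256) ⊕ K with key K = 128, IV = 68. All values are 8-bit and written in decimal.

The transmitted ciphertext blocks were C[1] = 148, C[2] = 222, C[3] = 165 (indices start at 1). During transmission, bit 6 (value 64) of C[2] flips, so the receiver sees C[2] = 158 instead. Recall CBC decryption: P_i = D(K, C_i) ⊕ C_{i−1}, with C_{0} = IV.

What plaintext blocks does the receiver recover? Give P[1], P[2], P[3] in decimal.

Only C[2] changed, to 158. In CBC, a change in C_i garbles P_i and flips the same bit in P_{i+1}. Decrypting the received ciphertext:
P[1]: D(K, 148) = 204; 204 ⊕ 68 = 136.
P[2]: D(K, 158) = 214; 214 ⊕ 148 = 66.
P[3]: D(K, 165) = 221; 221 ⊕ 158 = 67.
Blocks that differ from the original plaintext: P[2], P[3].

P[1] = 136, P[2] = 66, P[3] = 67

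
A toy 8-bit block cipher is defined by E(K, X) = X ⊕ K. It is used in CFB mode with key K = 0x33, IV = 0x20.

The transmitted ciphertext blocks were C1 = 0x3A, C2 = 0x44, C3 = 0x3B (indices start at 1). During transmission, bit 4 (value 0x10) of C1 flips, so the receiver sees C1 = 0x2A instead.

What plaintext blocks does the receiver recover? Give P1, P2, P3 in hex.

CFB decryption: P_i = C_i ⊕ E(K, C_{i−1}), with C_{0} = IV.
Only C1 changed, to 0x2A. In CFB, a change in C_i flips the same bit in P_i and garbles P_{i+1}. Decrypting the received ciphertext:
P1: E(K, 0x20) = 0x13; 0x2A ⊕ 0x13 = 0x39.
P2: E(K, 0x2A) = 0x19; 0x44 ⊕ 0x19 = 0x5D.
P3: E(K, 0x44) = 0x77; 0x3B ⊕ 0x77 = 0x4C.
Blocks that differ from the original plaintext: P1, P2.

P1 = 0x39, P2 = 0x5D, P3 = 0x4C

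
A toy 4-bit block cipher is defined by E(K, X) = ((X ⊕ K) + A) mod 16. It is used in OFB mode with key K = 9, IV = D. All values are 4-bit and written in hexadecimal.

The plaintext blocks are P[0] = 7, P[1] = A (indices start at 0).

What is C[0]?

OFB encryption: S_i = E(K, S_{i−1}) with S_{−1} = IV; C_i = P_i ⊕ S_i.
C[0]: S = E(K, D) = E; 7 ⊕ E = 9.

C[0] = 9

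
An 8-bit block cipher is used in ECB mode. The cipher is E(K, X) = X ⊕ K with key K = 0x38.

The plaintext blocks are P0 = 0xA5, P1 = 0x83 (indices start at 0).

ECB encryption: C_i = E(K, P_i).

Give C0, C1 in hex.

C0 = 0x9D, C1 = 0xBB

C0: E(K, 0xA5) = 0x9D.
C1: E(K, 0x83) = 0xBB.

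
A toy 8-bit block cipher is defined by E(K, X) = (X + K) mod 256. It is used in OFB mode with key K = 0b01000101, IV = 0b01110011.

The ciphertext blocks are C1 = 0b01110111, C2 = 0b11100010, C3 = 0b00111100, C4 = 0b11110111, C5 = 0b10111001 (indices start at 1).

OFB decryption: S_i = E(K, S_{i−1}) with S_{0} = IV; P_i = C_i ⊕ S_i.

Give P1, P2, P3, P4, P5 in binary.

P1: S = E(K, 0b01110011) = 0b10111000; 0b01110111 ⊕ 0b10111000 = 0b11001111.
P2: S = E(K, 0b10111000) = 0b11111101; 0b11100010 ⊕ 0b11111101 = 0b00011111.
P3: S = E(K, 0b11111101) = 0b01000010; 0b00111100 ⊕ 0b01000010 = 0b01111110.
P4: S = E(K, 0b01000010) = 0b10000111; 0b11110111 ⊕ 0b10000111 = 0b01110000.
P5: S = E(K, 0b10000111) = 0b11001100; 0b10111001 ⊕ 0b11001100 = 0b01110101.

P1 = 0b11001111, P2 = 0b00011111, P3 = 0b01111110, P4 = 0b01110000, P5 = 0b01110101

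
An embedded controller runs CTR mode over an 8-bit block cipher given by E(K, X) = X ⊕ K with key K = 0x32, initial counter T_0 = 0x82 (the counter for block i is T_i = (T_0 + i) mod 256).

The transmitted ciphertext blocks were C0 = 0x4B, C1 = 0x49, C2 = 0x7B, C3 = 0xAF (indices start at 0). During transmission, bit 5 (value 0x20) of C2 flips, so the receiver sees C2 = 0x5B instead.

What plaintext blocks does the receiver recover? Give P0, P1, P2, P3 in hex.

P0 = 0xFB, P1 = 0xF8, P2 = 0xED, P3 = 0x18

CTR decryption: S_i = E(K, T_i) where T_i is the counter for block i; P_i = C_i ⊕ S_i.
Only C2 changed, to 0x5B. In CTR, a change in C_i flips the same bit in P_i only; the keystream is unaffected. Decrypting the received ciphertext:
P0: T = 0x82, S = E(K, T) = 0xB0; 0x4B ⊕ 0xB0 = 0xFB.
P1: T = 0x83, S = E(K, T) = 0xB1; 0x49 ⊕ 0xB1 = 0xF8.
P2: T = 0x84, S = E(K, T) = 0xB6; 0x5B ⊕ 0xB6 = 0xED.
P3: T = 0x85, S = E(K, T) = 0xB7; 0xAF ⊕ 0xB7 = 0x18.
Blocks that differ from the original plaintext: P2.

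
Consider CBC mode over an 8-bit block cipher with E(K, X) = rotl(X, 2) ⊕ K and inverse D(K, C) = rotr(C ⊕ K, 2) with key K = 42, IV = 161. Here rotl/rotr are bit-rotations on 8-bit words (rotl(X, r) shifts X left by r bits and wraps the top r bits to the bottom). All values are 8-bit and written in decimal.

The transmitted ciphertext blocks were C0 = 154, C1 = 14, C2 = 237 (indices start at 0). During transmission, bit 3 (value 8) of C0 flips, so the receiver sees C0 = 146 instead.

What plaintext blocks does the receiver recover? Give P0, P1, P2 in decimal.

P0 = 143, P1 = 155, P2 = 255

CBC decryption: P_i = D(K, C_i) ⊕ C_{i−1}, with C_{−1} = IV.
Only C0 changed, to 146. In CBC, a change in C_i garbles P_i and flips the same bit in P_{i+1}. Decrypting the received ciphertext:
P0: D(K, 146) = 46; 46 ⊕ 161 = 143.
P1: D(K, 14) = 9; 9 ⊕ 146 = 155.
P2: D(K, 237) = 241; 241 ⊕ 14 = 255.
Blocks that differ from the original plaintext: P0, P1.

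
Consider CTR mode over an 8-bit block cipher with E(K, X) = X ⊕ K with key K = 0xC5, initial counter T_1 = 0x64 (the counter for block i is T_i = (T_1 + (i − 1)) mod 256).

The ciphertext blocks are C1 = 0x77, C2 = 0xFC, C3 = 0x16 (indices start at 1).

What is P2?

CTR decryption: S_i = E(K, T_i) where T_i is the counter for block i; P_i = C_i ⊕ S_i.
P2: T = 0x65, S = E(K, T) = 0xA0; 0xFC ⊕ 0xA0 = 0x5C.

P2 = 0x5C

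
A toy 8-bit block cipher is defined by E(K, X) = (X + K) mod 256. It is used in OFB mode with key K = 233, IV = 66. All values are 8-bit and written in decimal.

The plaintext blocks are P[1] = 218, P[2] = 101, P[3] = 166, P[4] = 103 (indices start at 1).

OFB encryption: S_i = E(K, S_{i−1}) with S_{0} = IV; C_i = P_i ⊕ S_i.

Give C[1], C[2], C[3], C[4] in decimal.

C[1] = 241, C[2] = 113, C[3] = 91, C[4] = 129

C[1]: S = E(K, 66) = 43; 218 ⊕ 43 = 241.
C[2]: S = E(K, 43) = 20; 101 ⊕ 20 = 113.
C[3]: S = E(K, 20) = 253; 166 ⊕ 253 = 91.
C[4]: S = E(K, 253) = 230; 103 ⊕ 230 = 129.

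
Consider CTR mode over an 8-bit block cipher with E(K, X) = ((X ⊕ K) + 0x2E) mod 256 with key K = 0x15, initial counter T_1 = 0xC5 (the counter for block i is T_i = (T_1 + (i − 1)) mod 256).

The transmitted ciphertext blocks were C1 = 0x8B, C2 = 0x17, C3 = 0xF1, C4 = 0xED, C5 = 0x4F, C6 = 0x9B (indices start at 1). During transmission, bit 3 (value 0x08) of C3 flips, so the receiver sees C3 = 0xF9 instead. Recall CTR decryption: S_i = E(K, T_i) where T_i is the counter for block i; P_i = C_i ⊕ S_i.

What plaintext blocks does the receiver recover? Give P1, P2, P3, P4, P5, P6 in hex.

P1 = 0x75, P2 = 0x16, P3 = 0xF9, P4 = 0xE6, P5 = 0x45, P6 = 0x96

Only C3 changed, to 0xF9. In CTR, a change in C_i flips the same bit in P_i only; the keystream is unaffected. Decrypting the received ciphertext:
P1: T = 0xC5, S = E(K, T) = 0xFE; 0x8B ⊕ 0xFE = 0x75.
P2: T = 0xC6, S = E(K, T) = 0x01; 0x17 ⊕ 0x01 = 0x16.
P3: T = 0xC7, S = E(K, T) = 0x00; 0xF9 ⊕ 0x00 = 0xF9.
P4: T = 0xC8, S = E(K, T) = 0x0B; 0xED ⊕ 0x0B = 0xE6.
P5: T = 0xC9, S = E(K, T) = 0x0A; 0x4F ⊕ 0x0A = 0x45.
P6: T = 0xCA, S = E(K, T) = 0x0D; 0x9B ⊕ 0x0D = 0x96.
Blocks that differ from the original plaintext: P3.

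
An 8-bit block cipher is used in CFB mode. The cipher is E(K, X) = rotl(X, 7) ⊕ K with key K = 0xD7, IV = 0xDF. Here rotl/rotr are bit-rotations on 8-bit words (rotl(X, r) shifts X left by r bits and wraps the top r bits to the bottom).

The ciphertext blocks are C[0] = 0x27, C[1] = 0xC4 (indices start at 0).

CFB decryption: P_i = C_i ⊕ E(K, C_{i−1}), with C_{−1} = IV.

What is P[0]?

P[0]: E(K, 0xDF) = 0x38; 0x27 ⊕ 0x38 = 0x1F.

P[0] = 0x1F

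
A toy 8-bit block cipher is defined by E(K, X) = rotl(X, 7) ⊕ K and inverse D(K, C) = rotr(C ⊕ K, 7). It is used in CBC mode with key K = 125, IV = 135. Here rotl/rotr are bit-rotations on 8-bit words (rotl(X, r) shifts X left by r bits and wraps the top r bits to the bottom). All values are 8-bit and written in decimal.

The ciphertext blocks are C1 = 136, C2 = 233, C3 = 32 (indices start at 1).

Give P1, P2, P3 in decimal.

P1 = 108, P2 = 161, P3 = 83

CBC decryption: P_i = D(K, C_i) ⊕ C_{i−1}, with C_{0} = IV.
P1: D(K, 136) = 235; 235 ⊕ 135 = 108.
P2: D(K, 233) = 41; 41 ⊕ 136 = 161.
P3: D(K, 32) = 186; 186 ⊕ 233 = 83.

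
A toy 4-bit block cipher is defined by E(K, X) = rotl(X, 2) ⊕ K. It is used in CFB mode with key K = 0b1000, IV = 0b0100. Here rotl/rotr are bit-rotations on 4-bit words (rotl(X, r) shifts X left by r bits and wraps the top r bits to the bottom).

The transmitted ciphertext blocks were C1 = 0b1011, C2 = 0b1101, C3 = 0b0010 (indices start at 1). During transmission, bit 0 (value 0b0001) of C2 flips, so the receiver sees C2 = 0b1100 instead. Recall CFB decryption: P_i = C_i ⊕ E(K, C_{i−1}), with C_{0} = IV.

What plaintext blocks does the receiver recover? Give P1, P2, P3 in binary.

P1 = 0b0010, P2 = 0b1010, P3 = 0b1001

Only C2 changed, to 0b1100. In CFB, a change in C_i flips the same bit in P_i and garbles P_{i+1}. Decrypting the received ciphertext:
P1: E(K, 0b0100) = 0b1001; 0b1011 ⊕ 0b1001 = 0b0010.
P2: E(K, 0b1011) = 0b0110; 0b1100 ⊕ 0b0110 = 0b1010.
P3: E(K, 0b1100) = 0b1011; 0b0010 ⊕ 0b1011 = 0b1001.
Blocks that differ from the original plaintext: P2, P3.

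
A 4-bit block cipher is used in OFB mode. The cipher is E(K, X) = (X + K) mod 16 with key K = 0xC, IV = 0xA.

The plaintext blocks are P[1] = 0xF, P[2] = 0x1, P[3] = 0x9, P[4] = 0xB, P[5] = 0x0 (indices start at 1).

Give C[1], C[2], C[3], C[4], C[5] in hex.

OFB encryption: S_i = E(K, S_{i−1}) with S_{0} = IV; C_i = P_i ⊕ S_i.
C[1]: S = E(K, 0xA) = 0x6; 0xF ⊕ 0x6 = 0x9.
C[2]: S = E(K, 0x6) = 0x2; 0x1 ⊕ 0x2 = 0x3.
C[3]: S = E(K, 0x2) = 0xE; 0x9 ⊕ 0xE = 0x7.
C[4]: S = E(K, 0xE) = 0xA; 0xB ⊕ 0xA = 0x1.
C[5]: S = E(K, 0xA) = 0x6; 0x0 ⊕ 0x6 = 0x6.

C[1] = 0x9, C[2] = 0x3, C[3] = 0x7, C[4] = 0x1, C[5] = 0x6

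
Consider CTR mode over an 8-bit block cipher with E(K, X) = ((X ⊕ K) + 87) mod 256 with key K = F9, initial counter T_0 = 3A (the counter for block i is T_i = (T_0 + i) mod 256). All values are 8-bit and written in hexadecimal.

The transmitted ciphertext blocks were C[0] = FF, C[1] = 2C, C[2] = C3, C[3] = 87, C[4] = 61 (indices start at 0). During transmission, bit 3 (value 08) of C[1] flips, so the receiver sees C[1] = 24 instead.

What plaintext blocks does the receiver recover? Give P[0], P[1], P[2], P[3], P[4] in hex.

P[0] = B5, P[1] = 6D, P[2] = 8F, P[3] = CC, P[4] = 2F

CTR decryption: S_i = E(K, T_i) where T_i is the counter for block i; P_i = C_i ⊕ S_i.
Only C[1] changed, to 24. In CTR, a change in C_i flips the same bit in P_i only; the keystream is unaffected. Decrypting the received ciphertext:
P[0]: T = 3A, S = E(K, T) = 4A; FF ⊕ 4A = B5.
P[1]: T = 3B, S = E(K, T) = 49; 24 ⊕ 49 = 6D.
P[2]: T = 3C, S = E(K, T) = 4C; C3 ⊕ 4C = 8F.
P[3]: T = 3D, S = E(K, T) = 4B; 87 ⊕ 4B = CC.
P[4]: T = 3E, S = E(K, T) = 4E; 61 ⊕ 4E = 2F.
Blocks that differ from the original plaintext: P[1].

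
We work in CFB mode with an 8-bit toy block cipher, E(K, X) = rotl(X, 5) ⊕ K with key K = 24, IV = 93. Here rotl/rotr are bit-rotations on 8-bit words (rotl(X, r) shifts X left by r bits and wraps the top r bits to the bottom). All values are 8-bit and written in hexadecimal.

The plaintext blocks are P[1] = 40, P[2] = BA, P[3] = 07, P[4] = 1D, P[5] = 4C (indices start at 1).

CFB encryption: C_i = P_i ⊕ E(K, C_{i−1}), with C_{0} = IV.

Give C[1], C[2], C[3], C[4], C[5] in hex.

C[1]: E(K, 93) = 56; 40 ⊕ 56 = 16.
C[2]: E(K, 16) = E6; BA ⊕ E6 = 5C.
C[3]: E(K, 5C) = AF; 07 ⊕ AF = A8.
C[4]: E(K, A8) = 31; 1D ⊕ 31 = 2C.
C[5]: E(K, 2C) = A1; 4C ⊕ A1 = ED.

C[1] = 16, C[2] = 5C, C[3] = A8, C[4] = 2C, C[5] = ED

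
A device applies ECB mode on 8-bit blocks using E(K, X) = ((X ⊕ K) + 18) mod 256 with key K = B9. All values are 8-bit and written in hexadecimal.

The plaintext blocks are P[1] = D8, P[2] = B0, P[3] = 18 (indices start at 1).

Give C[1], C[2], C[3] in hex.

ECB encryption: C_i = E(K, P_i).
C[1]: E(K, D8) = 79.
C[2]: E(K, B0) = 21.
C[3]: E(K, 18) = B9.

C[1] = 79, C[2] = 21, C[3] = B9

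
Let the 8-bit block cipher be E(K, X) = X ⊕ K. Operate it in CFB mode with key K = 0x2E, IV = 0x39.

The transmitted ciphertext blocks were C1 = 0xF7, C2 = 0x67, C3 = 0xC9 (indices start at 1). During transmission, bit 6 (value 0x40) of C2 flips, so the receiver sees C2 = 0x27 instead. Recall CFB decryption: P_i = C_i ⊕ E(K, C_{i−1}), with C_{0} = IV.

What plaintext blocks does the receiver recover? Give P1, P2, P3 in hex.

Only C2 changed, to 0x27. In CFB, a change in C_i flips the same bit in P_i and garbles P_{i+1}. Decrypting the received ciphertext:
P1: E(K, 0x39) = 0x17; 0xF7 ⊕ 0x17 = 0xE0.
P2: E(K, 0xF7) = 0xD9; 0x27 ⊕ 0xD9 = 0xFE.
P3: E(K, 0x27) = 0x09; 0xC9 ⊕ 0x09 = 0xC0.
Blocks that differ from the original plaintext: P2, P3.

P1 = 0xE0, P2 = 0xFE, P3 = 0xC0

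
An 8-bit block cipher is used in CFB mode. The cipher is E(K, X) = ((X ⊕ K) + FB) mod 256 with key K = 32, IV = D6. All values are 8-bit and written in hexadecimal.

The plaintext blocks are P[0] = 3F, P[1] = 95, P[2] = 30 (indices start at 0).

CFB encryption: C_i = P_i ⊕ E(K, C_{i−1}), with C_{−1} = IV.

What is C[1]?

C[0]: E(K, D6) = DF; 3F ⊕ DF = E0.
C[1]: E(K, E0) = CD; 95 ⊕ CD = 58.

C[1] = 58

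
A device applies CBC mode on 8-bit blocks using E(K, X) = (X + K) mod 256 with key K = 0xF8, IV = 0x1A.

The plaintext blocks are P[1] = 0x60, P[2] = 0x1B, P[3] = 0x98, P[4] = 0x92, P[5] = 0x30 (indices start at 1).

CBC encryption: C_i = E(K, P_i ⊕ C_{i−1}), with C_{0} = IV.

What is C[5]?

C[5] = 0x63

C[1]: P[1] ⊕ 0x1A = 0x7A; E(K, 0x7A) = 0x72.
C[2]: P[2] ⊕ 0x72 = 0x69; E(K, 0x69) = 0x61.
C[3]: P[3] ⊕ 0x61 = 0xF9; E(K, 0xF9) = 0xF1.
C[4]: P[4] ⊕ 0xF1 = 0x63; E(K, 0x63) = 0x5B.
C[5]: P[5] ⊕ 0x5B = 0x6B; E(K, 0x6B) = 0x63.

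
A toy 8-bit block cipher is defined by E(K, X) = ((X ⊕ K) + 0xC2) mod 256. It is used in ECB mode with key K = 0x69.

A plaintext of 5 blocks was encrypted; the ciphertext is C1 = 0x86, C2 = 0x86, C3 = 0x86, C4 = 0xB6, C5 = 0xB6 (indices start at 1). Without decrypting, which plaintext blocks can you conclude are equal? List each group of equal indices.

P1 = P2 = P3; P4 = P5

ECB encrypts each block independently with the same key, so equal ciphertext blocks imply equal plaintext blocks.
C1 = C2 = C3 = 0x86, so P1 = P2 = P3.
C4 = C5 = 0xB6, so P4 = P5.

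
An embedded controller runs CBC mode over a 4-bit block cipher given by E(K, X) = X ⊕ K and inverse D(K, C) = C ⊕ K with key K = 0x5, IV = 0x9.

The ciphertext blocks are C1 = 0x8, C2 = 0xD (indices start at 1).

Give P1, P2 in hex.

CBC decryption: P_i = D(K, C_i) ⊕ C_{i−1}, with C_{0} = IV.
P1: D(K, 0x8) = 0xD; 0xD ⊕ 0x9 = 0x4.
P2: D(K, 0xD) = 0x8; 0x8 ⊕ 0x8 = 0x0.

P1 = 0x4, P2 = 0x0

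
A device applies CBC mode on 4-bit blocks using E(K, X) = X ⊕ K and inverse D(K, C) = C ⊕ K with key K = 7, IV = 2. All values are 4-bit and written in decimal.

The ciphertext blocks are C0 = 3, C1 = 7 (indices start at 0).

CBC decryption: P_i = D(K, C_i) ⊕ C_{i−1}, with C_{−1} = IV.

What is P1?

P1 = 3

P1: D(K, 7) = 0; 0 ⊕ 3 = 3.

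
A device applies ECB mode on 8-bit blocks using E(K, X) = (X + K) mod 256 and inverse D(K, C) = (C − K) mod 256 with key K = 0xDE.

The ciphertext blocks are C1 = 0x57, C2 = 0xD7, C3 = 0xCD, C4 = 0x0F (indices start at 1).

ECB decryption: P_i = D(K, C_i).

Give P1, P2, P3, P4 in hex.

P1: D(K, 0x57) = 0x79.
P2: D(K, 0xD7) = 0xF9.
P3: D(K, 0xCD) = 0xEF.
P4: D(K, 0x0F) = 0x31.

P1 = 0x79, P2 = 0xF9, P3 = 0xEF, P4 = 0x31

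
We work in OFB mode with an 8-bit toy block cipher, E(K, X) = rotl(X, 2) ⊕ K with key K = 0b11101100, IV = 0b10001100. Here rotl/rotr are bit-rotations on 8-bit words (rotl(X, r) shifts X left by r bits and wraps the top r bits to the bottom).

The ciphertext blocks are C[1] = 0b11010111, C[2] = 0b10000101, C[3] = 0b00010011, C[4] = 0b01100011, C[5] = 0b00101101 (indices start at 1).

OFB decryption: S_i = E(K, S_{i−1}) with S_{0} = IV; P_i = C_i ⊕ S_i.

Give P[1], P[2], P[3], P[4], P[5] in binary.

P[1]: S = E(K, 0b10001100) = 0b11011110; 0b11010111 ⊕ 0b11011110 = 0b00001001.
P[2]: S = E(K, 0b11011110) = 0b10010111; 0b10000101 ⊕ 0b10010111 = 0b00010010.
P[3]: S = E(K, 0b10010111) = 0b10110010; 0b00010011 ⊕ 0b10110010 = 0b10100001.
P[4]: S = E(K, 0b10110010) = 0b00100110; 0b01100011 ⊕ 0b00100110 = 0b01000101.
P[5]: S = E(K, 0b00100110) = 0b01110100; 0b00101101 ⊕ 0b01110100 = 0b01011001.

P[1] = 0b00001001, P[2] = 0b00010010, P[3] = 0b10100001, P[4] = 0b01000101, P[5] = 0b01011001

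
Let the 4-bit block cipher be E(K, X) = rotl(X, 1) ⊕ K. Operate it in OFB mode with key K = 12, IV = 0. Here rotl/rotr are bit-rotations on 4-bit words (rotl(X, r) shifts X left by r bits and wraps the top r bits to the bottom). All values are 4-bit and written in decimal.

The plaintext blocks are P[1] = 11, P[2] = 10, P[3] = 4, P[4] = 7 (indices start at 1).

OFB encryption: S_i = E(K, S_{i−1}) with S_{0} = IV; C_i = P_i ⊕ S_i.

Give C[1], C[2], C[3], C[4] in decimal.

C[1]: S = E(K, 0) = 12; 11 ⊕ 12 = 7.
C[2]: S = E(K, 12) = 5; 10 ⊕ 5 = 15.
C[3]: S = E(K, 5) = 6; 4 ⊕ 6 = 2.
C[4]: S = E(K, 6) = 0; 7 ⊕ 0 = 7.

C[1] = 7, C[2] = 15, C[3] = 2, C[4] = 7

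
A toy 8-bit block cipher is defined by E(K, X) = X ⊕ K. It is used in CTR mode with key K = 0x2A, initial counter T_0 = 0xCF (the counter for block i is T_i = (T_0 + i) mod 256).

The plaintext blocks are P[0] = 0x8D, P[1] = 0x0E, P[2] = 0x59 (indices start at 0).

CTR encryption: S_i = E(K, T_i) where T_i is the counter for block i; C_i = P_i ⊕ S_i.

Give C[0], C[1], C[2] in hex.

C[0]: T = 0xCF, S = E(K, T) = 0xE5; 0x8D ⊕ 0xE5 = 0x68.
C[1]: T = 0xD0, S = E(K, T) = 0xFA; 0x0E ⊕ 0xFA = 0xF4.
C[2]: T = 0xD1, S = E(K, T) = 0xFB; 0x59 ⊕ 0xFB = 0xA2.

C[0] = 0x68, C[1] = 0xF4, C[2] = 0xA2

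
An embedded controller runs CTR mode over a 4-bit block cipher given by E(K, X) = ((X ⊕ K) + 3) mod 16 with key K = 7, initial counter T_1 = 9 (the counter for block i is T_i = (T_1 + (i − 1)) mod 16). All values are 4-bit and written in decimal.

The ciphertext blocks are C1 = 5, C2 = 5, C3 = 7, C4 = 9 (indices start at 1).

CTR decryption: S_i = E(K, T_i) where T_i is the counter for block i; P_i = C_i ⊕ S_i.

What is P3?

P3 = 8

P3: T = 11, S = E(K, T) = 15; 7 ⊕ 15 = 8.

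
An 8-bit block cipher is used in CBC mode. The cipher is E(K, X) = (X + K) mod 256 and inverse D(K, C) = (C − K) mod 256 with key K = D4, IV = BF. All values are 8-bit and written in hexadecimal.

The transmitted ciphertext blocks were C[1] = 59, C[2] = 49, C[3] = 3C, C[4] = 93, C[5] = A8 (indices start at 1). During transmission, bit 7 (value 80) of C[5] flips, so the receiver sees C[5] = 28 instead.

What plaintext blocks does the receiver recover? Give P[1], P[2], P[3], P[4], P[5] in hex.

P[1] = 3A, P[2] = 2C, P[3] = 21, P[4] = 83, P[5] = C7

CBC decryption: P_i = D(K, C_i) ⊕ C_{i−1}, with C_{0} = IV.
Only C[5] changed, to 28. In CBC, a change in C_i garbles P_i and flips the same bit in P_{i+1}. Decrypting the received ciphertext:
P[1]: D(K, 59) = 85; 85 ⊕ BF = 3A.
P[2]: D(K, 49) = 75; 75 ⊕ 59 = 2C.
P[3]: D(K, 3C) = 68; 68 ⊕ 49 = 21.
P[4]: D(K, 93) = BF; BF ⊕ 3C = 83.
P[5]: D(K, 28) = 54; 54 ⊕ 93 = C7.
Blocks that differ from the original plaintext: P[5].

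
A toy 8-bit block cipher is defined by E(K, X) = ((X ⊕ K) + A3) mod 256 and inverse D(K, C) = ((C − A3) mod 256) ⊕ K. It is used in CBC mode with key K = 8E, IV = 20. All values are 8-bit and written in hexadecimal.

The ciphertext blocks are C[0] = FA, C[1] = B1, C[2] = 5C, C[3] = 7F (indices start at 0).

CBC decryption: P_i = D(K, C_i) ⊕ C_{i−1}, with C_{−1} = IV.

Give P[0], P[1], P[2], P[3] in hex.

P[0] = F9, P[1] = 7A, P[2] = 86, P[3] = 0E

P[0]: D(K, FA) = D9; D9 ⊕ 20 = F9.
P[1]: D(K, B1) = 80; 80 ⊕ FA = 7A.
P[2]: D(K, 5C) = 37; 37 ⊕ B1 = 86.
P[3]: D(K, 7F) = 52; 52 ⊕ 5C = 0E.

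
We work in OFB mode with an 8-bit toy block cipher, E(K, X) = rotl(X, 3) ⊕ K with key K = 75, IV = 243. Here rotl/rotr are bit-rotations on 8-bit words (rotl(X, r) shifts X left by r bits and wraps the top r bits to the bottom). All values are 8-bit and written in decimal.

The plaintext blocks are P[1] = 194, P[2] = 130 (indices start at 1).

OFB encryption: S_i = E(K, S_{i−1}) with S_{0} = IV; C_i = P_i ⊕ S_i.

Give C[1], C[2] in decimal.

C[1] = 22, C[2] = 111

C[1]: S = E(K, 243) = 212; 194 ⊕ 212 = 22.
C[2]: S = E(K, 212) = 237; 130 ⊕ 237 = 111.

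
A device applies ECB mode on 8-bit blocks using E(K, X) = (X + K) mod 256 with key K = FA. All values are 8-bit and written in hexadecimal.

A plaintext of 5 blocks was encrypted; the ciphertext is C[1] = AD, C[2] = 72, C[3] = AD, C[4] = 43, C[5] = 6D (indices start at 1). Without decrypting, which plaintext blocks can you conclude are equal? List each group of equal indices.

P[1] = P[3]

ECB encrypts each block independently with the same key, so equal ciphertext blocks imply equal plaintext blocks.
C[1] = C[3] = AD, so P[1] = P[3].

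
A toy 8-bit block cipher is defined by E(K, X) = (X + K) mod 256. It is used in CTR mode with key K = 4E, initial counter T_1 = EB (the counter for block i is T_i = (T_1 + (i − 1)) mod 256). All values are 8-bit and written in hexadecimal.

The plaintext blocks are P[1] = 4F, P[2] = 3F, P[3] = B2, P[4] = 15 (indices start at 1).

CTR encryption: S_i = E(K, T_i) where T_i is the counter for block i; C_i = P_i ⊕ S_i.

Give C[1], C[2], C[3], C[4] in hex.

C[1] = 76, C[2] = 05, C[3] = 89, C[4] = 29

C[1]: T = EB, S = E(K, T) = 39; 4F ⊕ 39 = 76.
C[2]: T = EC, S = E(K, T) = 3A; 3F ⊕ 3A = 05.
C[3]: T = ED, S = E(K, T) = 3B; B2 ⊕ 3B = 89.
C[4]: T = EE, S = E(K, T) = 3C; 15 ⊕ 3C = 29.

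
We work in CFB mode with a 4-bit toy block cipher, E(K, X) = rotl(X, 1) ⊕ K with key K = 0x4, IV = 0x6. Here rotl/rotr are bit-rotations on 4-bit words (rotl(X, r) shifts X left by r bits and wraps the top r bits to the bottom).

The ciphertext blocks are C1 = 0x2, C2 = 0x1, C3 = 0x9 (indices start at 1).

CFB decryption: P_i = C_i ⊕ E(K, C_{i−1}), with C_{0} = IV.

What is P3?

P3 = 0xF

P3: E(K, 0x1) = 0x6; 0x9 ⊕ 0x6 = 0xF.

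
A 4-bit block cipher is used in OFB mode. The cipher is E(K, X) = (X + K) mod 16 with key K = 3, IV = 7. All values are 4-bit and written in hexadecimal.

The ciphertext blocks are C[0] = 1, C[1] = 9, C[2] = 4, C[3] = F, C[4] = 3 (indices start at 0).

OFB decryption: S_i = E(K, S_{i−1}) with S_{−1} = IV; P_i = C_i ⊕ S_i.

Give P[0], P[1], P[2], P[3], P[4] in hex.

P[0] = B, P[1] = 4, P[2] = 4, P[3] = C, P[4] = 5

P[0]: S = E(K, 7) = A; 1 ⊕ A = B.
P[1]: S = E(K, A) = D; 9 ⊕ D = 4.
P[2]: S = E(K, D) = 0; 4 ⊕ 0 = 4.
P[3]: S = E(K, 0) = 3; F ⊕ 3 = C.
P[4]: S = E(K, 3) = 6; 3 ⊕ 6 = 5.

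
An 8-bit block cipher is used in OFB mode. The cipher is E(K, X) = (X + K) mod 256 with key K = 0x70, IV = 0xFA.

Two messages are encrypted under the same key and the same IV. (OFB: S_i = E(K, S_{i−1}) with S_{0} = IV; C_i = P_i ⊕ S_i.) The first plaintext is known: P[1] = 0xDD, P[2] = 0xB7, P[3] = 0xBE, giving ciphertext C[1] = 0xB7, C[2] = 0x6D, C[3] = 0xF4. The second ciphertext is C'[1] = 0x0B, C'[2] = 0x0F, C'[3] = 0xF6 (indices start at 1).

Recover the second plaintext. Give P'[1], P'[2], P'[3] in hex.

P'[1] = 0x61, P'[2] = 0xD5, P'[3] = 0xBC

In OFB with a reused IV, both messages share the same keystream S_i, so C_i ⊕ C'_i = P_i ⊕ P'_i and thus P'_i = P_i ⊕ C_i ⊕ C'_i.
P'[1]: 0xDD ⊕ 0xB7 ⊕ 0x0B = 0x61.
P'[2]: 0xB7 ⊕ 0x6D ⊕ 0x0F = 0xD5.
P'[3]: 0xBE ⊕ 0xF4 ⊕ 0xF6 = 0xBC.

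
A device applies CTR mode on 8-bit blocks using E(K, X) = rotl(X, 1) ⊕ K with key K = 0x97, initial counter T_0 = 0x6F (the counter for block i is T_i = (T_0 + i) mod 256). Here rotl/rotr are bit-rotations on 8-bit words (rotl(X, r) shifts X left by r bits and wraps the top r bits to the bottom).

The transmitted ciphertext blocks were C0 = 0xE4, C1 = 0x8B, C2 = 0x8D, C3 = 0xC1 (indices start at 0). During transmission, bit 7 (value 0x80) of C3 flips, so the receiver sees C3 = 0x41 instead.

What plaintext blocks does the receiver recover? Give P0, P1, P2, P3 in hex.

CTR decryption: S_i = E(K, T_i) where T_i is the counter for block i; P_i = C_i ⊕ S_i.
Only C3 changed, to 0x41. In CTR, a change in C_i flips the same bit in P_i only; the keystream is unaffected. Decrypting the received ciphertext:
P0: T = 0x6F, S = E(K, T) = 0x49; 0xE4 ⊕ 0x49 = 0xAD.
P1: T = 0x70, S = E(K, T) = 0x77; 0x8B ⊕ 0x77 = 0xFC.
P2: T = 0x71, S = E(K, T) = 0x75; 0x8D ⊕ 0x75 = 0xF8.
P3: T = 0x72, S = E(K, T) = 0x73; 0x41 ⊕ 0x73 = 0x32.
Blocks that differ from the original plaintext: P3.

P0 = 0xAD, P1 = 0xFC, P2 = 0xF8, P3 = 0x32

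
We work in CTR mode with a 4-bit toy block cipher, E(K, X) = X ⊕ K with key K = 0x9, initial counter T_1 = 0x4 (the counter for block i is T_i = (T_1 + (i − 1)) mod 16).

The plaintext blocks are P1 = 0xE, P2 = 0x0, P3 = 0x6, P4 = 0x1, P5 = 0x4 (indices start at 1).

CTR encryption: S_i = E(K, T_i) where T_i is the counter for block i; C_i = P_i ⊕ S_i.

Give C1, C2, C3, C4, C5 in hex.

C1 = 0x3, C2 = 0xC, C3 = 0x9, C4 = 0xF, C5 = 0x5

C1: T = 0x4, S = E(K, T) = 0xD; 0xE ⊕ 0xD = 0x3.
C2: T = 0x5, S = E(K, T) = 0xC; 0x0 ⊕ 0xC = 0xC.
C3: T = 0x6, S = E(K, T) = 0xF; 0x6 ⊕ 0xF = 0x9.
C4: T = 0x7, S = E(K, T) = 0xE; 0x1 ⊕ 0xE = 0xF.
C5: T = 0x8, S = E(K, T) = 0x1; 0x4 ⊕ 0x1 = 0x5.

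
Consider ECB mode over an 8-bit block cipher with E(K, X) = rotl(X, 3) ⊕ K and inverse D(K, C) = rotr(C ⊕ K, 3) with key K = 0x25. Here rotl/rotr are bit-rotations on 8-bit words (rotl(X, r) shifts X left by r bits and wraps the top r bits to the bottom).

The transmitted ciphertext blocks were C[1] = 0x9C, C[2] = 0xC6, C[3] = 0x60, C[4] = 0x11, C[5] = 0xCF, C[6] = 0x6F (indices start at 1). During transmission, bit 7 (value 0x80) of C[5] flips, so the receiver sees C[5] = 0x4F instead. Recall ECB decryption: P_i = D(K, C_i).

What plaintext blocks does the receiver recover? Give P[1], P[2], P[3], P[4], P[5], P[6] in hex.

Only C[5] changed, to 0x4F. In ECB, a change in C_i affects only P_i. Decrypting the received ciphertext:
P[1]: D(K, 0x9C) = 0x37.
P[2]: D(K, 0xC6) = 0x7C.
P[3]: D(K, 0x60) = 0xA8.
P[4]: D(K, 0x11) = 0x86.
P[5]: D(K, 0x4F) = 0x4D.
P[6]: D(K, 0x6F) = 0x49.
Blocks that differ from the original plaintext: P[5].

P[1] = 0x37, P[2] = 0x7C, P[3] = 0xA8, P[4] = 0x86, P[5] = 0x4D, P[6] = 0x49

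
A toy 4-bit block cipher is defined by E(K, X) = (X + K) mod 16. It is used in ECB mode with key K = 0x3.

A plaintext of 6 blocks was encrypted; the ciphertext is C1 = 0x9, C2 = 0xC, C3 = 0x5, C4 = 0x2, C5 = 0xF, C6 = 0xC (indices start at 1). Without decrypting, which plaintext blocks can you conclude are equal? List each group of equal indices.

ECB encrypts each block independently with the same key, so equal ciphertext blocks imply equal plaintext blocks.
C2 = C6 = 0xC, so P2 = P6.

P2 = P6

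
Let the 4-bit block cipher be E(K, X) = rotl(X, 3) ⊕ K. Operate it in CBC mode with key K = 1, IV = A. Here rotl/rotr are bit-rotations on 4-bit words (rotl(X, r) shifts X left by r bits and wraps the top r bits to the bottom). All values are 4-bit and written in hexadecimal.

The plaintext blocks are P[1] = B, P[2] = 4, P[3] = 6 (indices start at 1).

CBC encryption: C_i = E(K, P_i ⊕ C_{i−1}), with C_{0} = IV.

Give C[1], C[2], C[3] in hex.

C[1]: P[1] ⊕ A = 1; E(K, 1) = 9.
C[2]: P[2] ⊕ 9 = D; E(K, D) = F.
C[3]: P[3] ⊕ F = 9; E(K, 9) = D.

C[1] = 9, C[2] = F, C[3] = D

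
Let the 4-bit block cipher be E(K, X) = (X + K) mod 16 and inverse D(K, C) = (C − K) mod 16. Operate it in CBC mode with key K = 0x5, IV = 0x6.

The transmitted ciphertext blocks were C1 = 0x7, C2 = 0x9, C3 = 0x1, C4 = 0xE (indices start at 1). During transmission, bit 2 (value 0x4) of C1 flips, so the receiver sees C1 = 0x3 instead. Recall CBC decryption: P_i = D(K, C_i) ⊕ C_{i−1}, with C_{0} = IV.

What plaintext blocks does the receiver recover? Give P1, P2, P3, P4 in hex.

Only C1 changed, to 0x3. In CBC, a change in C_i garbles P_i and flips the same bit in P_{i+1}. Decrypting the received ciphertext:
P1: D(K, 0x3) = 0xE; 0xE ⊕ 0x6 = 0x8.
P2: D(K, 0x9) = 0x4; 0x4 ⊕ 0x3 = 0x7.
P3: D(K, 0x1) = 0xC; 0xC ⊕ 0x9 = 0x5.
P4: D(K, 0xE) = 0x9; 0x9 ⊕ 0x1 = 0x8.
Blocks that differ from the original plaintext: P1, P2.

P1 = 0x8, P2 = 0x7, P3 = 0x5, P4 = 0x8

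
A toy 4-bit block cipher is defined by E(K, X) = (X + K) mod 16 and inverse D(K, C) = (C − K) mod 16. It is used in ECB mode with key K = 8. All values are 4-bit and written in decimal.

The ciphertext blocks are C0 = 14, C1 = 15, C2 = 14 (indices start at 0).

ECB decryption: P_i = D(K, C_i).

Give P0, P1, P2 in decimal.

P0 = 6, P1 = 7, P2 = 6

P0: D(K, 14) = 6.
P1: D(K, 15) = 7.
P2: D(K, 14) = 6.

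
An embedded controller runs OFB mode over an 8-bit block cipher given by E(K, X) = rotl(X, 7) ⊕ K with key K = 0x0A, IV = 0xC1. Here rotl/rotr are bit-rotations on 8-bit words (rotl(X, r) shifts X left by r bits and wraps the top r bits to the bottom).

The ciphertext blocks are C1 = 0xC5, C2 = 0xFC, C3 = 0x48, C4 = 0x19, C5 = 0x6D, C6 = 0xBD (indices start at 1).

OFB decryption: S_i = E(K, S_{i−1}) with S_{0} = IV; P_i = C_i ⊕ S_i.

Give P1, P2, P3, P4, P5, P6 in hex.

P1: S = E(K, 0xC1) = 0xEA; 0xC5 ⊕ 0xEA = 0x2F.
P2: S = E(K, 0xEA) = 0x7F; 0xFC ⊕ 0x7F = 0x83.
P3: S = E(K, 0x7F) = 0xB5; 0x48 ⊕ 0xB5 = 0xFD.
P4: S = E(K, 0xB5) = 0xD0; 0x19 ⊕ 0xD0 = 0xC9.
P5: S = E(K, 0xD0) = 0x62; 0x6D ⊕ 0x62 = 0x0F.
P6: S = E(K, 0x62) = 0x3B; 0xBD ⊕ 0x3B = 0x86.

P1 = 0x2F, P2 = 0x83, P3 = 0xFD, P4 = 0xC9, P5 = 0x0F, P6 = 0x86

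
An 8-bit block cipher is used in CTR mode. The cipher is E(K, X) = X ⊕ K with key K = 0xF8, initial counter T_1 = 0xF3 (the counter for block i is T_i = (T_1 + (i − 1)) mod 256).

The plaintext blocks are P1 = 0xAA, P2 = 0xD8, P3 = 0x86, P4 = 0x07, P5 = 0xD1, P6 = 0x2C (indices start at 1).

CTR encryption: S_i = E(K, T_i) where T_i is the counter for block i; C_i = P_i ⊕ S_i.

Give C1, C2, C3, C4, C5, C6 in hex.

C1 = 0xA1, C2 = 0xD4, C3 = 0x8B, C4 = 0x09, C5 = 0xDE, C6 = 0x2C

C1: T = 0xF3, S = E(K, T) = 0x0B; 0xAA ⊕ 0x0B = 0xA1.
C2: T = 0xF4, S = E(K, T) = 0x0C; 0xD8 ⊕ 0x0C = 0xD4.
C3: T = 0xF5, S = E(K, T) = 0x0D; 0x86 ⊕ 0x0D = 0x8B.
C4: T = 0xF6, S = E(K, T) = 0x0E; 0x07 ⊕ 0x0E = 0x09.
C5: T = 0xF7, S = E(K, T) = 0x0F; 0xD1 ⊕ 0x0F = 0xDE.
C6: T = 0xF8, S = E(K, T) = 0x00; 0x2C ⊕ 0x00 = 0x2C.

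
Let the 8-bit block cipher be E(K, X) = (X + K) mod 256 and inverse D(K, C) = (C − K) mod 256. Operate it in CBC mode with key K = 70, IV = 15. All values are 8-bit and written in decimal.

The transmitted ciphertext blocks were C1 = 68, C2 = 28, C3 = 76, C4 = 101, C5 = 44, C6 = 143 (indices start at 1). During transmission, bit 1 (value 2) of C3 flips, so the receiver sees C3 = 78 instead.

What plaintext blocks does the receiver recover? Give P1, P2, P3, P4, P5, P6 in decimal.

P1 = 241, P2 = 146, P3 = 20, P4 = 81, P5 = 131, P6 = 101

CBC decryption: P_i = D(K, C_i) ⊕ C_{i−1}, with C_{0} = IV.
Only C3 changed, to 78. In CBC, a change in C_i garbles P_i and flips the same bit in P_{i+1}. Decrypting the received ciphertext:
P1: D(K, 68) = 254; 254 ⊕ 15 = 241.
P2: D(K, 28) = 214; 214 ⊕ 68 = 146.
P3: D(K, 78) = 8; 8 ⊕ 28 = 20.
P4: D(K, 101) = 31; 31 ⊕ 78 = 81.
P5: D(K, 44) = 230; 230 ⊕ 101 = 131.
P6: D(K, 143) = 73; 73 ⊕ 44 = 101.
Blocks that differ from the original plaintext: P3, P4.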